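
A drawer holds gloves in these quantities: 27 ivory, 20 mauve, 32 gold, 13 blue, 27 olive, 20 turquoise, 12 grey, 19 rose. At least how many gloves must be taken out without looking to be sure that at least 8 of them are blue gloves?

165

In the worst case for collecting blue gloves, every non-blue glove comes out first.
There are 27 + 20 + 32 + 27 + 20 + 12 + 19 = 157 non-blue gloves altogether.
After those, each further glove must be blue, so 157 + 8 = 165 draws guarantee 8 blue gloves.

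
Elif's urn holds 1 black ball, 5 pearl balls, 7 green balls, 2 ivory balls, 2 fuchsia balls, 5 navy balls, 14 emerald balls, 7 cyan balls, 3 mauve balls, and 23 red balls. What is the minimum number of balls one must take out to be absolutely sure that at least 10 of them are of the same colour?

An adversary could hand out at most 9 balls per colour (8 colours run out sooner): 1 + 5 + 7 + 2 + 2 + 5 + 9 + 7 + 3 + 9 = 50 balls and still no colour has 10.
One more ball lands in a colour already at 9, so 51 draws are enough and 50 are not.

51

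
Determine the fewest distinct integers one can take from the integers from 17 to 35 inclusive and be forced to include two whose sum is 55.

Two chosen integers sum to 55 exactly when both halves of some pair {x, 55−x} with 20 ≤ x ≤ 55−x ≤ 35 are chosen — 8 such pairs.
The remaining 3 elements (those with no distinct partner in range) can never complete a 55-sum, so the worst case takes all of them and one from each pair: 3 + 8 = 11.
By pigeonhole, the 12th integer has to be the second member of some pair, so 11 + 1 = 12.

12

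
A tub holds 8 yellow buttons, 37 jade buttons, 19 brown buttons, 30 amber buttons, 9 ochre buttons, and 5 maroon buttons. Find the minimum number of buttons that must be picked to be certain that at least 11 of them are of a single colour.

By the pigeonhole principle, put each drawn button into a box by colour. The largest draw with every box below 11 takes min(count, 10) from each colour; colours with fewer than 10 contribute all they have.
Σ min(cᵢ, 10) = 8 + 10 + 10 + 10 + 9 + 5 = 52.
Draw number 52 + 1 = 53 must push one box to 11.

53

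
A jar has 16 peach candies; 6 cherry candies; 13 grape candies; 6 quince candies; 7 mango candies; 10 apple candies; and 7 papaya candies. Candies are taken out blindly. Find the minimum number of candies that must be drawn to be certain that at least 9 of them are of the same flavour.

Pigeonhole: put each drawn candy into a box by flavour. The largest draw with every box below 9 takes min(count, 8) from each flavour; flavours with fewer than 8 contribute all they have.
Σ min(cᵢ, 8) = 8 + 6 + 8 + 6 + 7 + 8 + 7 = 50.
Draw number 50 + 1 = 51 must push one box to 9.

51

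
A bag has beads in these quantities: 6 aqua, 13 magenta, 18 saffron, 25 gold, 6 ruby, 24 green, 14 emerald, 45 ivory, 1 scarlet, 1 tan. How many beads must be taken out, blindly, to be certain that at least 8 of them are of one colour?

Pigeonhole: the 10 colours are the holes; the beads drawn are the pigeons.
To avoid 8 of any one colour, the worst case takes at most 7 of each colour, or every bead of a colour that has fewer than 7.
That gives 6 + 7 + 7 + 7 + 6 + 7 + 7 + 7 + 1 + 1 = 56 beads with no colour reaching 8.
The next bead forces some colour to 8, so 56 + 1 = 57.

57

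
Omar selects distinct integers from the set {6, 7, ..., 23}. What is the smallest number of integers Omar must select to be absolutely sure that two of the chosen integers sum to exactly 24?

Two chosen integers sum to 24 exactly when both halves of some pair {x, 24−x} with 6 ≤ x ≤ 24−x ≤ 18 are chosen — 6 such pairs.
The remaining 6 elements (those with no distinct partner in range) can never complete a 24-sum, so the worst case takes all of them and one from each pair: 6 + 6 = 12.
The 13th integer has to be the second member of some pair, so 12 + 1 = 13.

13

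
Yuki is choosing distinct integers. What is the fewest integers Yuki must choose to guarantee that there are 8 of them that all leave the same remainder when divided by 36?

Pigeonhole: the 36 residue classes mod 36 are the pigeonholes.
With 252 integers one could put 7 in each residue class and have no class reach 8.
The 253rd integer pushes some class to 8, so 36·7 + 1 = 253.

253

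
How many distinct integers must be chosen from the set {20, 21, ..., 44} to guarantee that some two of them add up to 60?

A set avoiding the sum 60 can contain at most one of each pair {x, 60−x}, plus the 5 elements whose complement lies outside the range or equal to its own complement.
The integers 30, …, 44 (15 of them) are such a set: any two sum to at least 30+31 = 61 > 60.
Any 16th integer completes one of the 10 pairs, so 16 choices force a sum of 60.

16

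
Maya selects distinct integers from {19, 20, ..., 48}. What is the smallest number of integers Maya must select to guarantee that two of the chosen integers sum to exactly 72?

A set avoiding the sum 72 can contain at most one of each pair {x, 72−x}, plus the 6 elements whose complement lies outside the range or equal to its own complement.
The integers 19, …, 36 (18 of them) are such a set: any two sum to at least 19+20 = 39 and at most 35+36 = 71 < 72.
By pigeonhole, any 19th integer completes one of the 12 pairs, so 19 choices force a sum of 72.

19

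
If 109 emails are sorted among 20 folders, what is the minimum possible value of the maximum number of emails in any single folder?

6

By the pigeonhole principle, the 20 folders are the holes and the 109 emails are the pigeons.
If every folder held at most 5 emails, the total would be at most 20 × 5 = 100, which is less than 109.
So some folder holds at least ⌈109/20⌉ = 6 emails.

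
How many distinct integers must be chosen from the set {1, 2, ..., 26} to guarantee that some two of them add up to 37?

19

Two chosen integers sum to 37 exactly when both halves of some pair {x, 37−x} with 11 ≤ x ≤ 37−x ≤ 26 are chosen — 8 such pairs.
The remaining 10 elements (those with no distinct partner in range) can never complete a 37-sum, so the worst case takes all of them and one from each pair: 10 + 8 = 18.
The 19th integer has to be the second member of some pair, so 18 + 1 = 19.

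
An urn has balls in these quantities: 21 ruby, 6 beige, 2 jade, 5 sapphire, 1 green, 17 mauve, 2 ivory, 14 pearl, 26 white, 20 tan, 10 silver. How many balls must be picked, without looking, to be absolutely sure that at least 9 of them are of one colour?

65

An adversary could hand out at most 8 balls per colour (5 colours run out sooner): 8 + 6 + 2 + 5 + 1 + 8 + 2 + 8 + 8 + 8 + 8 = 64 balls and still no colour has 9.
One more ball lands in a colour already at 8, so 65 draws are enough and 64 are not.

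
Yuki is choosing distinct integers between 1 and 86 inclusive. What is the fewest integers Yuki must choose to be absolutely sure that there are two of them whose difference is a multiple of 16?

Integers whose pairwise differences are multiples of 16 are exactly those sharing a remainder mod 16. By the pigeonhole principle, the 16 residue classes mod 16 are the pigeonholes.
With 16 integers one could put 1 in each residue class and have no class reach 2.
The 17th integer pushes some class to 2, so 16·1 + 1 = 17.

17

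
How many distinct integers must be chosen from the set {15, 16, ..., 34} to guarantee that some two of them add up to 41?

15

Group the elements by complementary pair {x, 41−x}: {15,26}, {16,25}, {17,24}, …, giving 6 two-element pairs and 8 integers whose partner 41−x falls outside [15,34].
Pigeonhole: treating each of those 14 groups as a pigeonhole, one can pick one integer per group — 14 integers — with no two summing to 41.
The 15th integer lands in an occupied pair, forcing a sum of 41.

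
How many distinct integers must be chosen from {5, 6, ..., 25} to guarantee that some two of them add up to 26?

14

Group the elements by complementary pair {x, 26−x}: {5,21}, {6,20}, {7,19}, …, giving 8 two-element pairs, the single value 13 (it cannot pair with itself since the integers are distinct), and 4 integers whose partner 26−x falls outside [5,25].
Pigeonhole: treating each of those 13 groups as a pigeonhole, one can pick one integer per group — 13 integers — with no two summing to 26.
The 14th integer lands in an occupied pair, forcing a sum of 26.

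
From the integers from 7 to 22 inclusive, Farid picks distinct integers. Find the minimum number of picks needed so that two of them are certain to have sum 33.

11

Group the elements by complementary pair {x, 33−x}: {11,22}, {12,21}, {13,20}, …, giving 6 two-element pairs and 4 integers whose partner 33−x falls outside [7,22].
By pigeonhole, treating each of those 10 groups as a pigeonhole, one can pick one integer per group — 10 integers — with no two summing to 33.
The 11th integer lands in an occupied pair, forcing a sum of 33.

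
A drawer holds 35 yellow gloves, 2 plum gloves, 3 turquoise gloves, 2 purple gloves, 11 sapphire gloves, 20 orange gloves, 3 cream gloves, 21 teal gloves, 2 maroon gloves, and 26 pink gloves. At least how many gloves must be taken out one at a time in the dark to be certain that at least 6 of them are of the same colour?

38

By pigeonhole, the 10 colours are the holes; the gloves drawn are the pigeons.
To avoid 6 of any one colour, the worst case takes at most 5 of each colour, or every glove of a colour that has fewer than 5.
That gives 5 + 2 + 3 + 2 + 5 + 5 + 3 + 5 + 2 + 5 = 37 gloves with no colour reaching 6.
The next glove forces some colour to 6, so 37 + 1 = 38.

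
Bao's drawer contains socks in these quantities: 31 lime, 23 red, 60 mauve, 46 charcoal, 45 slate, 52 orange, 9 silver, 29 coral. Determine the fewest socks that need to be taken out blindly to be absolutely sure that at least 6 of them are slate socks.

256

In the worst case for collecting slate socks, every non-slate sock comes out first.
There are 31 + 23 + 60 + 46 + 52 + 9 + 29 = 250 non-slate socks altogether.
After those, each further sock must be slate, so 250 + 6 = 256 draws guarantee 6 slate socks.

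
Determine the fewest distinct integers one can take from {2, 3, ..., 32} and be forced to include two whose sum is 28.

A set avoiding the sum 28 can contain at most one of each pair {x, 28−x}, plus the 7 elements whose complement lies outside the range or equal to its own complement.
The integers 14, …, 32 (19 of them) are such a set: any two sum to at least 14+15 = 29 > 28.
Any 20th integer completes one of the 12 pairs, so 20 choices force a sum of 28.

20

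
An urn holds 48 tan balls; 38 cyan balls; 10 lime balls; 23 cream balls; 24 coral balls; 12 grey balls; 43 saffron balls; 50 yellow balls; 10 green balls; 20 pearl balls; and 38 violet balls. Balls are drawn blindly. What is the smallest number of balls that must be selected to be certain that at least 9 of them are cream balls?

In the worst case for collecting cream balls, every non-cream ball comes out first.
There are 48 + 38 + 10 + 24 + 12 + 43 + 50 + 10 + 20 + 38 = 293 non-cream balls altogether.
After those, each further ball must be cream, so 293 + 9 = 302 draws guarantee 9 cream balls.

302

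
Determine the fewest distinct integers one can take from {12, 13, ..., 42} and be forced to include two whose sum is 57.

Group the elements by complementary pair {x, 57−x}: {15,42}, {16,41}, {17,40}, …, giving 14 two-element pairs and 3 integers whose partner 57−x falls outside [12,42].
By pigeonhole, treating each of those 17 groups as a pigeonhole, one can pick one integer per group — 17 integers — with no two summing to 57.
The 18th integer lands in an occupied pair, forcing a sum of 57.

18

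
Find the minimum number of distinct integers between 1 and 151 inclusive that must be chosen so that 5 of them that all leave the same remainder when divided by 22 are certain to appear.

The 22 residue classes mod 22 are the pigeonholes.
With 88 integers one could put 4 in each residue class and have no class reach 5.
The 89th integer pushes some class to 5, so 22·4 + 1 = 89.

89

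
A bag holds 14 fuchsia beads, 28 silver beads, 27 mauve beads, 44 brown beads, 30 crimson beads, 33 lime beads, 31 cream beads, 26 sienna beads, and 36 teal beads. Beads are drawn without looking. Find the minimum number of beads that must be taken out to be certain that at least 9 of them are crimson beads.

In the worst case for collecting crimson beads, every non-crimson bead comes out first.
There are 14 + 28 + 27 + 44 + 33 + 31 + 26 + 36 = 239 non-crimson beads altogether.
After those, each further bead must be crimson, so 239 + 9 = 248 draws guarantee 9 crimson beads.

248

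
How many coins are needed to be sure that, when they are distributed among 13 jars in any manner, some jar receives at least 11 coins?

With 130 coins one could put exactly 10 in each of the 13 jars, and no jar would reach 11.
One more coin must land in a jar that already has 10, giving it 11.
So 13 × 10 + 1 = 131 coins are required.

131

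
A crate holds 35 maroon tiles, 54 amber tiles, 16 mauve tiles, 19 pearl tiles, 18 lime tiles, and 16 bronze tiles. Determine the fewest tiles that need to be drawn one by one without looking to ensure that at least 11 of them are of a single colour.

61

Pigeonhole: the 6 colours are the holes; the tiles drawn are the pigeons.
To avoid 11 of any one colour, the worst case takes at most 10 of each colour.
That gives 10 + 10 + 10 + 10 + 10 + 10 = 60 tiles with no colour reaching 11.
The next tile forces some colour to 11, so 60 + 1 = 61.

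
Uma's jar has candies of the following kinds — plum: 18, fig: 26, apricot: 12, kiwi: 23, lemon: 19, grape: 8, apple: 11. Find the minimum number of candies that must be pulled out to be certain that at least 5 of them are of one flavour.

29

Put each drawn candy into a box by flavour. The largest draw with every box below 5 takes min(count, 4) from each flavour.
Σ min(cᵢ, 4) = 4 + 4 + 4 + 4 + 4 + 4 + 4 = 28.
Draw number 28 + 1 = 29 must push one box to 5.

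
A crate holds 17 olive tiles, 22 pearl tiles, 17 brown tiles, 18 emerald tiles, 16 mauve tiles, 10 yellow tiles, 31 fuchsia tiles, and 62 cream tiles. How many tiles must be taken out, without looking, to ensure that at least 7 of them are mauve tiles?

In the worst case for collecting mauve tiles, every non-mauve tile comes out first.
There are 17 + 22 + 17 + 18 + 10 + 31 + 62 = 177 non-mauve tiles altogether.
After those, each further tile must be mauve, so 177 + 7 = 184 draws guarantee 7 mauve tiles.

184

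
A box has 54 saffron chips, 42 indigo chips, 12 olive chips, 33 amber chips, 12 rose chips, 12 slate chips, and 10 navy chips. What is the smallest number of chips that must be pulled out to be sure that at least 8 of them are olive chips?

171

In the worst case for collecting olive chips, every non-olive chip comes out first.
There are 54 + 42 + 33 + 12 + 12 + 10 = 163 non-olive chips altogether.
After those, each further chip must be olive, so 163 + 8 = 171 draws guarantee 8 olive chips.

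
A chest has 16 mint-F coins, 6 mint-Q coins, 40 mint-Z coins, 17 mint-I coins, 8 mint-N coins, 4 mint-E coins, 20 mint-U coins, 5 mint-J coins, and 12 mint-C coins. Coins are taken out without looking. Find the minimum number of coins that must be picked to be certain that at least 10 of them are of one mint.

By pigeonhole, the 9 mints are the holes; the coins drawn are the pigeons.
To avoid 10 of any one mint, the worst case takes at most 9 of each mint, or every coin of a mint that has fewer than 9.
That gives 9 + 6 + 9 + 9 + 8 + 4 + 9 + 5 + 9 = 68 coins with no mint reaching 10.
The next coin forces some mint to 10, so 68 + 1 = 69.

69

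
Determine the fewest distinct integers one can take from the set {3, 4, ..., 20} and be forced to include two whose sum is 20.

12

A set avoiding the sum 20 can contain at most one of each pair {x, 20−x}, plus the 4 elements whose complement lies outside the range or equal to its own complement.
The integers 10, …, 20 (11 of them) are such a set: any two sum to at least 10+11 = 21 > 20.
Any 12th integer completes one of the 7 pairs, so 12 choices force a sum of 20.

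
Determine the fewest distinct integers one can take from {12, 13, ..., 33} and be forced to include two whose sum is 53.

A set avoiding the sum 53 can contain at most one of each pair {x, 53−x}, plus the 8 elements whose complement lies outside the range.
The integers 12, …, 26 (15 of them) are such a set: any two sum to at least 12+13 = 25 and at most 25+26 = 51 < 53.
Any 16th integer completes one of the 7 pairs, so 16 choices force a sum of 53.

16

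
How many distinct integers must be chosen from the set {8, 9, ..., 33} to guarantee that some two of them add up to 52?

20

Two chosen integers sum to 52 exactly when both halves of some pair {x, 52−x} with 19 ≤ x ≤ 52−x ≤ 33 are chosen — 7 such pairs.
The remaining 12 elements (those with no distinct partner in range) can never complete a 52-sum, so the worst case takes all of them and one from each pair: 12 + 7 = 19.
Pigeonhole: the 20th integer has to be the second member of some pair, so 19 + 1 = 20.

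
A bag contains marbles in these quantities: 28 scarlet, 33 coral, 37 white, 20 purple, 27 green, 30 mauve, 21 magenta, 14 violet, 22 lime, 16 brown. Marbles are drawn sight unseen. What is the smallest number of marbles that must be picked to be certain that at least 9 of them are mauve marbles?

227

In the worst case for collecting mauve marbles, every non-mauve marble comes out first.
There are 28 + 33 + 37 + 20 + 27 + 21 + 14 + 22 + 16 = 218 non-mauve marbles altogether.
After those, each further marble must be mauve, so 218 + 9 = 227 draws guarantee 9 mauve marbles.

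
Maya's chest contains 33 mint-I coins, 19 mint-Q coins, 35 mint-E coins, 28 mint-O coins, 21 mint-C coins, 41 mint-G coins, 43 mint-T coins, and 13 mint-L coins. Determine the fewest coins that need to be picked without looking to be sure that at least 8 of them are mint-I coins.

208

In the worst case for collecting mint-I coins, every non-mint-I coin comes out first.
There are 19 + 35 + 28 + 21 + 41 + 43 + 13 = 200 non-mint-I coins altogether.
After those, each further coin must be mint-I, so 200 + 8 = 208 draws guarantee 8 mint-I coins.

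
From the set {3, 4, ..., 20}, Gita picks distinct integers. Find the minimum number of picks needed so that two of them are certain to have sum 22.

11

Two chosen integers sum to 22 exactly when both halves of some pair {x, 22−x} with 3 ≤ x ≤ 22−x ≤ 19 are chosen — 8 such pairs.
The remaining 2 elements (those with no distinct partner in range) can never complete a 22-sum, so the worst case takes all of them and one from each pair: 2 + 8 = 10.
By the pigeonhole principle, the 11th integer has to be the second member of some pair, so 10 + 1 = 11.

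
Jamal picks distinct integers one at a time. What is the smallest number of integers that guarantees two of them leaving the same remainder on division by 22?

The 22 residue classes mod 22 are the pigeonholes.
With 22 integers one could put 1 in each residue class and have no class reach 2.
The 23rd integer pushes some class to 2, so 22·1 + 1 = 23.

23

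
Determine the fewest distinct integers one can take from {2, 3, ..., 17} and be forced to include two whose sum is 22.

11

Two chosen integers sum to 22 exactly when both halves of some pair {x, 22−x} with 5 ≤ x ≤ 22−x ≤ 17 are chosen — 6 such pairs.
The remaining 4 elements (those with no distinct partner in range) can never complete a 22-sum, so the worst case takes all of them and one from each pair: 4 + 6 = 10.
Pigeonhole: the 11th integer has to be the second member of some pair, so 10 + 1 = 11.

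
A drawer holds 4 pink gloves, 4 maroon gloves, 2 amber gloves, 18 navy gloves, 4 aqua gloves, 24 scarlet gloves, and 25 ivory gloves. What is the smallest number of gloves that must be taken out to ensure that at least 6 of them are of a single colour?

30

An adversary could hand out at most 5 gloves per colour (4 colours run out sooner): 4 + 4 + 2 + 5 + 4 + 5 + 5 = 29 gloves and still no colour has 6.
By pigeonhole, one more glove lands in a colour already at 5, so 30 draws are enough and 29 are not.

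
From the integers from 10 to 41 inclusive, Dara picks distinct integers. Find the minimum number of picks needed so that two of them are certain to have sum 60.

22

Group the elements by complementary pair {x, 60−x}: {19,41}, {20,40}, {21,39}, …, giving 11 two-element pairs, the single value 30 (it cannot pair with itself since the integers are distinct), and 9 integers whose partner 60−x falls outside [10,41].
Pigeonhole: treating each of those 21 groups as a pigeonhole, one can pick one integer per group — 21 integers — with no two summing to 60.
The 22nd integer lands in an occupied pair, forcing a sum of 60.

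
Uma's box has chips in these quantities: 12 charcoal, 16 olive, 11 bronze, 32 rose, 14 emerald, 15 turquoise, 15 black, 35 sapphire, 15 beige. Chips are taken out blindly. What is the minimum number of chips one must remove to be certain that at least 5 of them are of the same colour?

37

An adversary could hand out at most 4 chips per colour: 4 + 4 + 4 + 4 + 4 + 4 + 4 + 4 + 4 = 36 chips and still no colour has 5.
By the pigeonhole principle, one more chip lands in a colour already at 4, so 37 draws are enough and 36 are not.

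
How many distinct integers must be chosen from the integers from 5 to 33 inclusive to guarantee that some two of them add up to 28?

A set avoiding the sum 28 can contain at most one of each pair {x, 28−x}, plus the 11 elements whose complement lies outside the range or equal to its own complement.
The integers 14, …, 33 (20 of them) are such a set: any two sum to at least 14+15 = 29 > 28.
By pigeonhole, any 21st integer completes one of the 9 pairs, so 21 choices force a sum of 28.

21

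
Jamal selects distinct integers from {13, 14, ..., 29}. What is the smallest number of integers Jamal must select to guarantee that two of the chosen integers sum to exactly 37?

Group the elements by complementary pair {x, 37−x}: {13,24}, {14,23}, {15,22}, …, giving 6 two-element pairs and 5 integers whose partner 37−x falls outside [13,29].
Treating each of those 11 groups as a pigeonhole, one can pick one integer per group — 11 integers — with no two summing to 37.
The 12th integer lands in an occupied pair, forcing a sum of 37.

12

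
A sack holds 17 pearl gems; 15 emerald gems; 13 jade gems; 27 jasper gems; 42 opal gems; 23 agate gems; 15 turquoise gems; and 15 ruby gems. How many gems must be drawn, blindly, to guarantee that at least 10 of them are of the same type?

73

By pigeonhole, the 8 types are the holes; the gems drawn are the pigeons.
To avoid 10 of any one type, the worst case takes at most 9 of each type.
That gives 9 + 9 + 9 + 9 + 9 + 9 + 9 + 9 = 72 gems with no type reaching 10.
The next gem forces some type to 10, so 72 + 1 = 73.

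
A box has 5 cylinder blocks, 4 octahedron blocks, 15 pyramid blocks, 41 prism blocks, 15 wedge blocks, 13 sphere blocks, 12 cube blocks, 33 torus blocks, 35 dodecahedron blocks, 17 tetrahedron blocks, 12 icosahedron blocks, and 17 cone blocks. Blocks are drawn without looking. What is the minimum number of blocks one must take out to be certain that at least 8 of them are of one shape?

80

Pigeonhole: the 12 shapes are the holes; the blocks drawn are the pigeons.
To avoid 8 of any one shape, the worst case takes at most 7 of each shape, or every block of a shape that has fewer than 7.
That gives 5 + 4 + 7 + 7 + 7 + 7 + 7 + 7 + 7 + 7 + 7 + 7 = 79 blocks with no shape reaching 8.
The next block forces some shape to 8, so 79 + 1 = 80.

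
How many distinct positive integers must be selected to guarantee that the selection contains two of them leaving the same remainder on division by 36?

37

By pigeonhole, the 36 residue classes mod 36 are the pigeonholes.
With 36 integers one could put 1 in each residue class and have no class reach 2.
The 37th integer pushes some class to 2, so 36·1 + 1 = 37.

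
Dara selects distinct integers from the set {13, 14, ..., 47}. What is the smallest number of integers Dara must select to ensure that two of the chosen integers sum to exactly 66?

22

Group the elements by complementary pair {x, 66−x}: {19,47}, {20,46}, {21,45}, …, giving 14 two-element pairs, the single value 33 (it cannot pair with itself since the integers are distinct), and 6 integers whose partner 66−x falls outside [13,47].
Pigeonhole: treating each of those 21 groups as a pigeonhole, one can pick one integer per group — 21 integers — with no two summing to 66.
The 22nd integer lands in an occupied pair, forcing a sum of 66.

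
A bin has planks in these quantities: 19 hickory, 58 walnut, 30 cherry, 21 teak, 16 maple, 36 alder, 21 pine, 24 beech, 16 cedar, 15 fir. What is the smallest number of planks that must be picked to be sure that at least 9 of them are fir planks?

250

In the worst case for collecting fir planks, every non-fir plank comes out first.
There are 19 + 58 + 30 + 21 + 16 + 36 + 21 + 24 + 16 = 241 non-fir planks altogether.
After those, each further plank must be fir, so 241 + 9 = 250 draws guarantee 9 fir planks.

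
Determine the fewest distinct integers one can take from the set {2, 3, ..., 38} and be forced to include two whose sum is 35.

A set avoiding the sum 35 can contain at most one of each pair {x, 35−x}, plus the 5 elements whose complement lies outside the range.
The integers 18, …, 38 (21 of them) are such a set: any two sum to at least 18+19 = 37 > 35.
Any 22nd integer completes one of the 16 pairs, so 22 choices force a sum of 35.

22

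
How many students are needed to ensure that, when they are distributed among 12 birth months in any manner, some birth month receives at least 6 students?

61

With 60 students one could put exactly 5 in each of the 12 birth months, and no birth month would reach 6.
By pigeonhole, one more student must land in a birth month that already has 5, giving it 6.
So 12 × 5 + 1 = 61 students are required.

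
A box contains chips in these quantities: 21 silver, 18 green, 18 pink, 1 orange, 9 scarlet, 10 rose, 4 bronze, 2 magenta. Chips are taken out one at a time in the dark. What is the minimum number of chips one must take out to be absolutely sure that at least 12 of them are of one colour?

60

An adversary could hand out at most 11 chips per colour (5 colours run out sooner): 11 + 11 + 11 + 1 + 9 + 10 + 4 + 2 = 59 chips and still no colour has 12.
One more chip lands in a colour already at 11, so 60 draws are enough and 59 are not.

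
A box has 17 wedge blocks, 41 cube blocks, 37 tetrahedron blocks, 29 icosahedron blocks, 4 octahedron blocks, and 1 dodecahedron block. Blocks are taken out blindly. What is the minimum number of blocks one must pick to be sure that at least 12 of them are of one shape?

50

Pigeonhole: put each drawn block into a box by shape. The largest draw with every box below 12 takes min(count, 11) from each shape; shapes with fewer than 11 contribute all they have.
Σ min(cᵢ, 11) = 11 + 11 + 11 + 11 + 4 + 1 = 49.
Draw number 49 + 1 = 50 must push one box to 12.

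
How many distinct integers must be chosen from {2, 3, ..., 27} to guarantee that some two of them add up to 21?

Group the elements by complementary pair {x, 21−x}: {2,19}, {3,18}, {4,17}, …, giving 9 two-element pairs and 8 integers whose partner 21−x falls outside [2,27].
Pigeonhole: treating each of those 17 groups as a pigeonhole, one can pick one integer per group — 17 integers — with no two summing to 21.
The 18th integer lands in an occupied pair, forcing a sum of 21.

18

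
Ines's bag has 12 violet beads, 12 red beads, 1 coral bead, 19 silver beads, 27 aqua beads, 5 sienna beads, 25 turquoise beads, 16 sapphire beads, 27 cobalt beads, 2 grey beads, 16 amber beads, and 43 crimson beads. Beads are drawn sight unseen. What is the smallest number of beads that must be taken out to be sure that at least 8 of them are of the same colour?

Pigeonhole: put each drawn bead into a box by colour. The largest draw with every box below 8 takes min(count, 7) from each colour; colours with fewer than 7 contribute all they have.
Σ min(cᵢ, 7) = 7 + 7 + 1 + 7 + 7 + 5 + 7 + 7 + 7 + 2 + 7 + 7 = 71.
Draw number 71 + 1 = 72 must push one box to 8.

72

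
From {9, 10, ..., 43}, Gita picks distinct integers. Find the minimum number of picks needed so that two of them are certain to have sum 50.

Group the elements by complementary pair {x, 50−x}: {9,41}, {10,40}, {11,39}, …, giving 16 two-element pairs, the single value 25 (it cannot pair with itself since the integers are distinct), and 2 integers whose partner 50−x falls outside [9,43].
Treating each of those 19 groups as a pigeonhole, one can pick one integer per group — 19 integers — with no two summing to 50.
The 20th integer lands in an occupied pair, forcing a sum of 50.

20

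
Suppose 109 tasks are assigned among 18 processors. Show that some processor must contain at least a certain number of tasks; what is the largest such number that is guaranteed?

Pigeonhole: the 18 processors are the holes and the 109 tasks are the pigeons.
If every processor held at most 6 tasks, the total would be at most 18 × 6 = 108, which is less than 109.
So some processor holds at least ⌈109/18⌉ = 7 tasks.

7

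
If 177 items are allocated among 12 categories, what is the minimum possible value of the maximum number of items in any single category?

15

Pigeonhole: the 12 categories are the holes and the 177 items are the pigeons.
If every category held at most 14 items, the total would be at most 12 × 14 = 168, which is less than 177.
So some category holds at least ⌈177/12⌉ = 15 items.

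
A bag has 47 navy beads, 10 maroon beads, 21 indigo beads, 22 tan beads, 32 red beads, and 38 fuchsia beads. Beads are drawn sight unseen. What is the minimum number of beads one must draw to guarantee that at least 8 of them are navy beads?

131

In the worst case for collecting navy beads, every non-navy bead comes out first.
There are 10 + 21 + 22 + 32 + 38 = 123 non-navy beads altogether.
After those, each further bead must be navy, so 123 + 8 = 131 draws guarantee 8 navy beads.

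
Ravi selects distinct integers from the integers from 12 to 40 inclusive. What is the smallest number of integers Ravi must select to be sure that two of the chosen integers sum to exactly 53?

16

A set avoiding the sum 53 can contain at most one of each pair {x, 53−x}, plus the 1 element whose complement lies outside the range.
The integers 12, …, 26 (15 of them) are such a set: any two sum to at least 12+13 = 25 and at most 25+26 = 51 < 53.
By pigeonhole, any 16th integer completes one of the 14 pairs, so 16 choices force a sum of 53.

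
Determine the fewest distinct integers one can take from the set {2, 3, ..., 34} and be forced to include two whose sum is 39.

A set avoiding the sum 39 can contain at most one of each pair {x, 39−x}, plus the 3 elements whose complement lies outside the range.
The integers 2, …, 19 (18 of them) are such a set: any two sum to at least 2+3 = 5 and at most 18+19 = 37 < 39.
Any 19th integer completes one of the 15 pairs, so 19 choices force a sum of 39.

19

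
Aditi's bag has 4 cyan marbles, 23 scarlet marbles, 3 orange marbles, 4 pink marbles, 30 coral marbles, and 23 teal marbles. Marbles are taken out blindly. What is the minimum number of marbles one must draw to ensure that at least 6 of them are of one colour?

An adversary could hand out at most 5 marbles per colour (cyan, orange, pink run out sooner): 4 + 5 + 3 + 4 + 5 + 5 = 26 marbles and still no colour has 6.
By the pigeonhole principle, one more marble lands in a colour already at 5, so 27 draws are enough and 26 are not.

27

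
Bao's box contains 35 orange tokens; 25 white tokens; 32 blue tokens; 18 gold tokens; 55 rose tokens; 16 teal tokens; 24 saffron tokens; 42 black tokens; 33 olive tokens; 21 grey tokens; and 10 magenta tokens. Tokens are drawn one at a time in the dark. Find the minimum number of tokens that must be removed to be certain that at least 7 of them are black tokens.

276

In the worst case for collecting black tokens, every non-black token comes out first.
There are 35 + 25 + 32 + 18 + 55 + 16 + 24 + 33 + 21 + 10 = 269 non-black tokens altogether.
After those, each further token must be black, so 269 + 7 = 276 draws guarantee 7 black tokens.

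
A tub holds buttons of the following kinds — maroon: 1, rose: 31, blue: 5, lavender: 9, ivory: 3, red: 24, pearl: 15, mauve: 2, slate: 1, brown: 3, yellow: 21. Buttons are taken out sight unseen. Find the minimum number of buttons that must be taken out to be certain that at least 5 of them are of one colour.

The 11 colours are the holes; the buttons drawn are the pigeons.
To avoid 5 of any one colour, the worst case takes at most 4 of each colour, or every button of a colour that has fewer than 4.
That gives 1 + 4 + 4 + 4 + 3 + 4 + 4 + 2 + 1 + 3 + 4 = 34 buttons with no colour reaching 5.
The next button forces some colour to 5, so 34 + 1 = 35.

35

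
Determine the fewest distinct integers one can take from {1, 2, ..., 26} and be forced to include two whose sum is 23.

A set avoiding the sum 23 can contain at most one of each pair {x, 23−x}, plus the 4 elements whose complement lies outside the range.
The integers 12, …, 26 (15 of them) are such a set: any two sum to at least 12+13 = 25 > 23.
Any 16th integer completes one of the 11 pairs, so 16 choices force a sum of 23.

16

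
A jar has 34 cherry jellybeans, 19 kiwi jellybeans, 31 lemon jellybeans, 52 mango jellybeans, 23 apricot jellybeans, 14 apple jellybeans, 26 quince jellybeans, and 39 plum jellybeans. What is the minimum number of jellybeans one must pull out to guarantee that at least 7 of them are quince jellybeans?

219

In the worst case for collecting quince jellybeans, every non-quince jellybean comes out first.
There are 34 + 19 + 31 + 52 + 23 + 14 + 39 = 212 non-quince jellybeans altogether.
After those, each further jellybean must be quince, so 212 + 7 = 219 draws guarantee 7 quince jellybeans.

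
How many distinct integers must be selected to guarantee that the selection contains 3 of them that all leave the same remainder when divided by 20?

Pigeonhole: the 20 residue classes mod 20 are the pigeonholes.
With 40 integers one could put 2 in each residue class and have no class reach 3.
The 41st integer pushes some class to 3, so 20·2 + 1 = 41.

41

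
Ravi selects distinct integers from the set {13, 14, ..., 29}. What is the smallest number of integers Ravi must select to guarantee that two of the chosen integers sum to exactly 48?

13

Group the elements by complementary pair {x, 48−x}: {19,29}, {20,28}, {21,27}, …, giving 5 two-element pairs, the single value 24 (it cannot pair with itself since the integers are distinct), and 6 integers whose partner 48−x falls outside [13,29].
Pigeonhole: treating each of those 12 groups as a pigeonhole, one can pick one integer per group — 12 integers — with no two summing to 48.
The 13th integer lands in an occupied pair, forcing a sum of 48.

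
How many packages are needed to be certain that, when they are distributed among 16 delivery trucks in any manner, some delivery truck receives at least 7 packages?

With 96 packages one could put exactly 6 in each of the 16 delivery trucks, and no delivery truck would reach 7.
One more package must land in a delivery truck that already has 6, giving it 7.
So 16 × 6 + 1 = 97 packages are required.

97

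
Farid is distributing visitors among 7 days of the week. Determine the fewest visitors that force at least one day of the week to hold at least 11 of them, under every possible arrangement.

With 70 visitors one could put exactly 10 in each of the 7 days of the week, and no day of the week would reach 11.
By pigeonhole, one more visitor must land in a day of the week that already has 10, giving it 11.
So 7 × 10 + 1 = 71 visitors are required.

71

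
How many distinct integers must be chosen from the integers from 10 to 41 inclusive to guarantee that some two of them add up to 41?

22

Group the elements by complementary pair {x, 41−x}: {10,31}, {11,30}, {12,29}, …, giving 11 two-element pairs and 10 integers whose partner 41−x falls outside [10,41].
Treating each of those 21 groups as a pigeonhole, one can pick one integer per group — 21 integers — with no two summing to 41.
The 22nd integer lands in an occupied pair, forcing a sum of 41.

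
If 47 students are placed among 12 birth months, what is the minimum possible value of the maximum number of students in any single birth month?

4

The 12 birth months are the holes and the 47 students are the pigeons.
If every birth month held at most 3 students, the total would be at most 12 × 3 = 36, which is less than 47.
So some birth month holds at least ⌈47/12⌉ = 4 students.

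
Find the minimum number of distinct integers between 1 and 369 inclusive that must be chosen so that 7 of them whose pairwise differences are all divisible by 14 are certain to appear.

85

Integers whose pairwise differences are multiples of 14 are exactly those sharing a remainder mod 14. By pigeonhole, the 14 residue classes mod 14 are the pigeonholes.
With 84 integers one could put 6 in each residue class and have no class reach 7.
The 85th integer pushes some class to 7, so 14·6 + 1 = 85.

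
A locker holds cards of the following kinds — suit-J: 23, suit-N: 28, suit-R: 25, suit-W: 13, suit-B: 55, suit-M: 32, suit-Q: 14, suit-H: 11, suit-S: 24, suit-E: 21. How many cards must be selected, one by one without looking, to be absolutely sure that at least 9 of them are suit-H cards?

244

In the worst case for collecting suit-H cards, every non-suit-H card comes out first.
There are 23 + 28 + 25 + 13 + 55 + 32 + 14 + 24 + 21 = 235 non-suit-H cards altogether.
After those, each further card must be suit-H, so 235 + 9 = 244 draws guarantee 9 suit-H cards.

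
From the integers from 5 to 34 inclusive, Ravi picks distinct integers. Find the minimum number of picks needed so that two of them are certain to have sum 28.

Two chosen integers sum to 28 exactly when both halves of some pair {x, 28−x} with 5 ≤ x ≤ 28−x ≤ 23 are chosen — 9 such pairs.
The remaining 12 elements (those with no distinct partner in range) can never complete a 28-sum, so the worst case takes all of them and one from each pair: 12 + 9 = 21.
The 22nd integer has to be the second member of some pair, so 21 + 1 = 22.

22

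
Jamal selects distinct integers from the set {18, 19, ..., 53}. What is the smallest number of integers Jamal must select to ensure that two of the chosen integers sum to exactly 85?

Group the elements by complementary pair {x, 85−x}: {32,53}, {33,52}, {34,51}, …, giving 11 two-element pairs and 14 integers whose partner 85−x falls outside [18,53].
Treating each of those 25 groups as a pigeonhole, one can pick one integer per group — 25 integers — with no two summing to 85.
The 26th integer lands in an occupied pair, forcing a sum of 85.

26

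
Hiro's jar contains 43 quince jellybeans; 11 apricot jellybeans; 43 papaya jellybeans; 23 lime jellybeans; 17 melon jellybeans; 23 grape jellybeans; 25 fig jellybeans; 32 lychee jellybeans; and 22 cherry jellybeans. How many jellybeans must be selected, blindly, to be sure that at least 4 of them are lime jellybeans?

220

In the worst case for collecting lime jellybeans, every non-lime jellybean comes out first.
There are 43 + 11 + 43 + 17 + 23 + 25 + 32 + 22 = 216 non-lime jellybeans altogether.
After those, each further jellybean must be lime, so 216 + 4 = 220 draws guarantee 4 lime jellybeans.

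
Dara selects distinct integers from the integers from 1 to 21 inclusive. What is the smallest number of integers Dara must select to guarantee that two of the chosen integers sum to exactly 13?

16

Two chosen integers sum to 13 exactly when both halves of some pair {x, 13−x} with 1 ≤ x ≤ 13−x ≤ 12 are chosen — 6 such pairs.
The remaining 9 elements (those with no distinct partner in range) can never complete a 13-sum, so the worst case takes all of them and one from each pair: 9 + 6 = 15.
By pigeonhole, the 16th integer has to be the second member of some pair, so 15 + 1 = 16.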